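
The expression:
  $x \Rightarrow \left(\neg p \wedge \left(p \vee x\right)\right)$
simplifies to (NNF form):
$\neg p \vee \neg x$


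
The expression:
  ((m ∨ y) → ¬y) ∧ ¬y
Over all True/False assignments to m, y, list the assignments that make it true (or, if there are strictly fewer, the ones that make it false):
is true only for:
  m=False, y=False;
  m=True, y=False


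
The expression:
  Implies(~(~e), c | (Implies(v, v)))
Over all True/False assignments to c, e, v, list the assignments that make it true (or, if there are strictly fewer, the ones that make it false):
is always true.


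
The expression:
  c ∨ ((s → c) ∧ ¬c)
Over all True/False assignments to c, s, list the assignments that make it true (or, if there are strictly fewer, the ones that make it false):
is false only for:
  c=False, s=True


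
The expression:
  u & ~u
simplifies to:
False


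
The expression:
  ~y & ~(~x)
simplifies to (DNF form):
x & ~y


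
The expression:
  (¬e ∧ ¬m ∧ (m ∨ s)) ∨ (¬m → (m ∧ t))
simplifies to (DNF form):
m ∨ (s ∧ ¬e)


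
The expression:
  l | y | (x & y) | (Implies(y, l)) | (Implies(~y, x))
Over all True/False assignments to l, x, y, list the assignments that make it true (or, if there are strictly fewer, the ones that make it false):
is always true.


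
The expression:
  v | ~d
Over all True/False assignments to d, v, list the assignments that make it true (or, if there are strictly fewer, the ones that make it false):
is false only for:
  d=True, v=False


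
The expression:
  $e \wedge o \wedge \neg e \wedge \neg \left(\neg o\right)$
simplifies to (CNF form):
$\text{False}$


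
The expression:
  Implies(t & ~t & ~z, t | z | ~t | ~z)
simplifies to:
True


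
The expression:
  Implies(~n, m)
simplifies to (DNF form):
m | n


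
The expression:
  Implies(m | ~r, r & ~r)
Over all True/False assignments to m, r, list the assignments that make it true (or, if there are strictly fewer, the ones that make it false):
is true only for:
  m=False, r=True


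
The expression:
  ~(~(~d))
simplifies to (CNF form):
~d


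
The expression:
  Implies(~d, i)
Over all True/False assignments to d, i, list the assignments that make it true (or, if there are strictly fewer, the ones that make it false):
is false only for:
  d=False, i=False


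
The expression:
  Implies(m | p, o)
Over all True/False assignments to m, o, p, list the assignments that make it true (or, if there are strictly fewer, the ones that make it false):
is false only for:
  m=False, o=False, p=True;
  m=True, o=False, p=False;
  m=True, o=False, p=True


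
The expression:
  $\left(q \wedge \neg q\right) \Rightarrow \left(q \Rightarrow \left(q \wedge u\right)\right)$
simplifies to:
$\text{True}$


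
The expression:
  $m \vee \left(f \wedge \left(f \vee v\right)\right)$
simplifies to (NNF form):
$f \vee m$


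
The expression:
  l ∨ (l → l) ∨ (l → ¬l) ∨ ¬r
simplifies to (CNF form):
True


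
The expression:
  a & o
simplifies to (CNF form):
a & o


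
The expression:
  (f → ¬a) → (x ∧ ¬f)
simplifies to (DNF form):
(a ∧ f) ∨ (x ∧ ¬f)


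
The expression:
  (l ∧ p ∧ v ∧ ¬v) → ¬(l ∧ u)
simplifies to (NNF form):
True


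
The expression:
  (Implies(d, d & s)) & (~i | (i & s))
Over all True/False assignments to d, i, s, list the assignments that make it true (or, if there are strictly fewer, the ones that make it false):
is false only for:
  d=False, i=True, s=False;
  d=True, i=False, s=False;
  d=True, i=True, s=False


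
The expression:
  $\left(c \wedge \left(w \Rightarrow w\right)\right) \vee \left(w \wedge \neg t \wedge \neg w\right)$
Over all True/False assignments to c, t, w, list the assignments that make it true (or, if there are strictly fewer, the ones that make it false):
is true only for:
  c=True, t=False, w=False;
  c=True, t=False, w=True;
  c=True, t=True, w=False;
  c=True, t=True, w=True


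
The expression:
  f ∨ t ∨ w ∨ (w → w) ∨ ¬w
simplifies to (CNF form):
True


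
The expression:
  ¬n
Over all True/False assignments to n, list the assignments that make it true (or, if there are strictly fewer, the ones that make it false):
is true only for:
  n=False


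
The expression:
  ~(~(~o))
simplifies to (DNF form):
~o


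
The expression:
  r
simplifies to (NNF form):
r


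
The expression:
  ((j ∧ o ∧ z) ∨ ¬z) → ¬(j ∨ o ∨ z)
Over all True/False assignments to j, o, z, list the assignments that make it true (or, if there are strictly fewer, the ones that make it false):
is true only for:
  j=False, o=False, z=False;
  j=False, o=False, z=True;
  j=False, o=True, z=True;
  j=True, o=False, z=True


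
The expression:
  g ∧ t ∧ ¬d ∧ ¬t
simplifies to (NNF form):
False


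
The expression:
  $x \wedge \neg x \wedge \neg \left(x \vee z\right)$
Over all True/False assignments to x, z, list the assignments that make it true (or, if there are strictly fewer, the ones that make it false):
is never true.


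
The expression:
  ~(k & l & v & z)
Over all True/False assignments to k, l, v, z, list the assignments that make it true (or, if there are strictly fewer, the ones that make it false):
is false only for:
  k=True, l=True, v=True, z=True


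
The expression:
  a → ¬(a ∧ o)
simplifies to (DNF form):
¬a ∨ ¬o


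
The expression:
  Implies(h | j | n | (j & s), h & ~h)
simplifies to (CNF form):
~h & ~j & ~n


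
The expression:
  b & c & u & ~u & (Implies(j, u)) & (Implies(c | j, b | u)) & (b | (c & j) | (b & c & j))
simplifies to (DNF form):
False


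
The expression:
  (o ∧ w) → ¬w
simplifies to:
¬o ∨ ¬w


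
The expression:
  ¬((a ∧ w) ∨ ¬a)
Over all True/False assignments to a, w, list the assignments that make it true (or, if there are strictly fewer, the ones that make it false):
is true only for:
  a=True, w=False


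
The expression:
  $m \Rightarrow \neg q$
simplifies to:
$\neg m \vee \neg q$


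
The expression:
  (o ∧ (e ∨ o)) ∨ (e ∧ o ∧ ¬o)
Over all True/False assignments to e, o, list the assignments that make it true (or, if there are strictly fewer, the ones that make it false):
is true only for:
  e=False, o=True;
  e=True, o=True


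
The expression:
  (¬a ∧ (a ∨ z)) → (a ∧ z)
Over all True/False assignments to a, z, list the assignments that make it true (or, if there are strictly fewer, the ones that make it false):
is false only for:
  a=False, z=True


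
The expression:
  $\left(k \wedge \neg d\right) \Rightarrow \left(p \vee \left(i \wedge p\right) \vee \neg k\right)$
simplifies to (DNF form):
$d \vee p \vee \neg k$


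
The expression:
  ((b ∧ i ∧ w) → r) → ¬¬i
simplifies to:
i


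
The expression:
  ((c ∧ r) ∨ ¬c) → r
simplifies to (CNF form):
c ∨ r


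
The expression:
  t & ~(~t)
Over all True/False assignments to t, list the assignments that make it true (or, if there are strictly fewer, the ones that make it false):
is true only for:
  t=True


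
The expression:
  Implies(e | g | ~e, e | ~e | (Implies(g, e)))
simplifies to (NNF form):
True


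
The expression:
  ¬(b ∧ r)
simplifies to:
¬b ∨ ¬r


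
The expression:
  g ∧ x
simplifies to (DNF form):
g ∧ x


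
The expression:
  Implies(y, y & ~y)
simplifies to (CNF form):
~y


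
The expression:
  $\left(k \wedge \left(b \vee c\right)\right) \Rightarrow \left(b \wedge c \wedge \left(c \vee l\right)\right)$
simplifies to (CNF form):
$\left(b \vee \neg c \vee \neg k\right) \wedge \left(c \vee \neg b \vee \neg k\right)$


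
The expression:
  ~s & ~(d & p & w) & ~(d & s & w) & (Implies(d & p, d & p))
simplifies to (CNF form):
~s & (~d | ~p | ~w)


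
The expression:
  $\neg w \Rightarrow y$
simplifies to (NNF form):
$w \vee y$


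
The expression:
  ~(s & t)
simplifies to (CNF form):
~s | ~t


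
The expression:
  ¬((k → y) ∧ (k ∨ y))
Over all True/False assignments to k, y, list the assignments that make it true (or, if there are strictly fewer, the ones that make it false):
is true only for:
  k=False, y=False;
  k=True, y=False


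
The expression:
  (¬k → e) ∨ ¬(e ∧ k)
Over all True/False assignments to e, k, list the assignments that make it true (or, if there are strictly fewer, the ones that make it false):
is always true.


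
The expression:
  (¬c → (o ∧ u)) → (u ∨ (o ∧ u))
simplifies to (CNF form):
u ∨ ¬c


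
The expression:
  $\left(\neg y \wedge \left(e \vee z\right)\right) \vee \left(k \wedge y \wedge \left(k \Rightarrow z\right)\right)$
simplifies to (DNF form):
$\left(e \wedge \neg y\right) \vee \left(k \wedge z\right) \vee \left(z \wedge \neg y\right)$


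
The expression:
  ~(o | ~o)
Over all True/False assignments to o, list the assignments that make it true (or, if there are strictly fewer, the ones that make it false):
is never true.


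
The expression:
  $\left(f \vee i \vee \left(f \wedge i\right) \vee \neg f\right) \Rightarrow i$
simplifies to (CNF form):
$i$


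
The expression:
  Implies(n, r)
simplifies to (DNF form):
r | ~n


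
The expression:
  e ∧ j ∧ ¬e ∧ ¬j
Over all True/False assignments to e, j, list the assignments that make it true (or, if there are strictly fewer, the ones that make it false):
is never true.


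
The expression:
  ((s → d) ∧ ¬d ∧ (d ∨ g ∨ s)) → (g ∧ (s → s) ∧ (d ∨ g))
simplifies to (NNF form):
True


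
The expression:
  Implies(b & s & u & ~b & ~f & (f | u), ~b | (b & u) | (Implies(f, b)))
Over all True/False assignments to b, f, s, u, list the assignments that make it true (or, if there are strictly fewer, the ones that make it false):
is always true.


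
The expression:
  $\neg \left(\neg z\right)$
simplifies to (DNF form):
$z$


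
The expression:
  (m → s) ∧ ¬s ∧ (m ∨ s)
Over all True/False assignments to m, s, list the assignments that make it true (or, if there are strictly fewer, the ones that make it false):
is never true.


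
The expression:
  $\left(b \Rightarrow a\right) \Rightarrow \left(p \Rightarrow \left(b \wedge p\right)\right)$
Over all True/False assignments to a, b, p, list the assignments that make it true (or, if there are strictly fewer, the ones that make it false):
is false only for:
  a=False, b=False, p=True;
  a=True, b=False, p=True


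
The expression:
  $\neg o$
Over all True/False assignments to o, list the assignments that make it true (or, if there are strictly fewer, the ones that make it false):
is true only for:
  o=False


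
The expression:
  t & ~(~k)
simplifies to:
k & t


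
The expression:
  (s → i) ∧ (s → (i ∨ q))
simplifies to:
i ∨ ¬s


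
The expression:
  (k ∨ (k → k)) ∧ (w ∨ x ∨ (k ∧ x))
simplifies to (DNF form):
w ∨ x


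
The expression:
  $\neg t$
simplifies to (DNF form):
$\neg t$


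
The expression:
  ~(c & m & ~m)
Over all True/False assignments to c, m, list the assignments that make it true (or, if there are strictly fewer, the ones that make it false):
is always true.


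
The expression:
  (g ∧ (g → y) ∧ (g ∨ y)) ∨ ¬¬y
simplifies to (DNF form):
y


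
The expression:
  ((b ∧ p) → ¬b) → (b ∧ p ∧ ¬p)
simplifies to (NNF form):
b ∧ p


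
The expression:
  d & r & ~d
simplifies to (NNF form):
False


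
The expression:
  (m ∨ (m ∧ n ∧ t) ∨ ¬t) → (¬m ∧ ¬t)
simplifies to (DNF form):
¬m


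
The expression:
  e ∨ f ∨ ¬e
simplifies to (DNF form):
True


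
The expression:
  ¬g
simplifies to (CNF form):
¬g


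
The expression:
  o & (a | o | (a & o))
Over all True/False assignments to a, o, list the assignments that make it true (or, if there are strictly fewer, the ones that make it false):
is true only for:
  a=False, o=True;
  a=True, o=True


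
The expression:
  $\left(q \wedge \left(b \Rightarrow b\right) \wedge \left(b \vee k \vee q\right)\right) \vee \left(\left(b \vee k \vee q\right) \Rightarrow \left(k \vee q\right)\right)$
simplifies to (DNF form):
$k \vee q \vee \neg b$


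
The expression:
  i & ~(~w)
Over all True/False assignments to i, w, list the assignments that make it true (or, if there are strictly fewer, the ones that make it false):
is true only for:
  i=True, w=True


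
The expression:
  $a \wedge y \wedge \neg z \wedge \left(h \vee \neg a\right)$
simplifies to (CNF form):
$a \wedge h \wedge y \wedge \neg z$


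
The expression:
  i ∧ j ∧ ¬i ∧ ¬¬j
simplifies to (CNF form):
False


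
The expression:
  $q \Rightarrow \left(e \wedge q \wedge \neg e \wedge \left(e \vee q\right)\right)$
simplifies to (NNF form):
$\neg q$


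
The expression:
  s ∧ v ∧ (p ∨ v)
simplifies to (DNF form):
s ∧ v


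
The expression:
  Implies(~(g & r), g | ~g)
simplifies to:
True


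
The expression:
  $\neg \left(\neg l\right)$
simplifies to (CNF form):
$l$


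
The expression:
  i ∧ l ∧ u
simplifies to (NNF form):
i ∧ l ∧ u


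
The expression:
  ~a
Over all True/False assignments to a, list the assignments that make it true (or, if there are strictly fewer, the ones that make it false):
is true only for:
  a=False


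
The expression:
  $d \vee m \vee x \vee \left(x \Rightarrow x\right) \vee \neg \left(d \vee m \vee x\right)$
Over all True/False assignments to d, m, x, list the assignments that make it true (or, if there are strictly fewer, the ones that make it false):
is always true.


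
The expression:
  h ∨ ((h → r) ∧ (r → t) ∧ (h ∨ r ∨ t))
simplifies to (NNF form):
h ∨ t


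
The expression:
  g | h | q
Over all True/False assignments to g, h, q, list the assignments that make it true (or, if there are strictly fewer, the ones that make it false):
is false only for:
  g=False, h=False, q=False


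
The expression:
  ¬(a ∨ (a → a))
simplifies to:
False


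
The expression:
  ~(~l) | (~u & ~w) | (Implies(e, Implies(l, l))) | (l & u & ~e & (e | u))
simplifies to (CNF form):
True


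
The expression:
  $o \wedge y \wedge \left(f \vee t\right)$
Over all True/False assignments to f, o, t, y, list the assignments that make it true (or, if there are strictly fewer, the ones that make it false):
is true only for:
  f=False, o=True, t=True, y=True;
  f=True, o=True, t=False, y=True;
  f=True, o=True, t=True, y=True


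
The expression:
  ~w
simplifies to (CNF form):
~w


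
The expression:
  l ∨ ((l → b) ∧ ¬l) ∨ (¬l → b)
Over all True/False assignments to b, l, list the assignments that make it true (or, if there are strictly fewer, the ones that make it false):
is always true.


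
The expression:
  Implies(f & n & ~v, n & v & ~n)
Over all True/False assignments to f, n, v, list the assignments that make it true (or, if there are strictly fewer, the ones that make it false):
is false only for:
  f=True, n=True, v=False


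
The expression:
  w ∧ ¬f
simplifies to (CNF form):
w ∧ ¬f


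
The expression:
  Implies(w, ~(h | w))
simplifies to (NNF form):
~w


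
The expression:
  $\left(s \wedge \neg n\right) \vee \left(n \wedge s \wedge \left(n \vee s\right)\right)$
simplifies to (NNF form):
$s$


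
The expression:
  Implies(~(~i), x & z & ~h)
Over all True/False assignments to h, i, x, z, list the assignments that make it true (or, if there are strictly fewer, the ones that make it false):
is false only for:
  h=False, i=True, x=False, z=False;
  h=False, i=True, x=False, z=True;
  h=False, i=True, x=True, z=False;
  h=True, i=True, x=False, z=False;
  h=True, i=True, x=False, z=True;
  h=True, i=True, x=True, z=False;
  h=True, i=True, x=True, z=True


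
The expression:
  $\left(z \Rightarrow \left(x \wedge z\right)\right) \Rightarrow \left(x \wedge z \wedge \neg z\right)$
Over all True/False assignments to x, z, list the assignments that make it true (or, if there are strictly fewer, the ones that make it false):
is true only for:
  x=False, z=True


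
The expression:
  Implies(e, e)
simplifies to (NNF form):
True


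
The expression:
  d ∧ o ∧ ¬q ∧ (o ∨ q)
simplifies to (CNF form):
d ∧ o ∧ ¬q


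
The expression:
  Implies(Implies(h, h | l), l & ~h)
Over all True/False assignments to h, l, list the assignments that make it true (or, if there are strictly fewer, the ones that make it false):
is true only for:
  h=False, l=True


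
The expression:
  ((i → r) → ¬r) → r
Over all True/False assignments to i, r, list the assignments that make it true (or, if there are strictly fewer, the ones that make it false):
is true only for:
  i=False, r=True;
  i=True, r=True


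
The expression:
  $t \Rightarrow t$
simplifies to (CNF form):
$\text{True}$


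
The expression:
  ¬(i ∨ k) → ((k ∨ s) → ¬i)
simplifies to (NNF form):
True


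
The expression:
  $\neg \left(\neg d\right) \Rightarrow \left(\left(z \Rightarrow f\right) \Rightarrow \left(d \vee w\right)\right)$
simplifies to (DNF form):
$\text{True}$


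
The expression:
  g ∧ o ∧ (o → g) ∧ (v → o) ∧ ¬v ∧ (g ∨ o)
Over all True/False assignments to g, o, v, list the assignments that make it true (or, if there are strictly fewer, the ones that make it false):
is true only for:
  g=True, o=True, v=False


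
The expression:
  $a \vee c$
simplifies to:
$a \vee c$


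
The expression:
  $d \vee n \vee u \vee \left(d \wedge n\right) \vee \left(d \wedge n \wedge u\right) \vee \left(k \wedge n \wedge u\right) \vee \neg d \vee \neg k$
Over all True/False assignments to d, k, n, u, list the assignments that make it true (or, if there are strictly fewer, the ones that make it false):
is always true.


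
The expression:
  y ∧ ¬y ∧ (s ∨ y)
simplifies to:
False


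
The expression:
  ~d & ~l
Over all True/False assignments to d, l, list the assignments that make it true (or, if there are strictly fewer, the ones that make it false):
is true only for:
  d=False, l=False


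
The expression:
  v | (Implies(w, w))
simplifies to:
True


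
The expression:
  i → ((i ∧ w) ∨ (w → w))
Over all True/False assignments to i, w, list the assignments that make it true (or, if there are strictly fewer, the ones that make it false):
is always true.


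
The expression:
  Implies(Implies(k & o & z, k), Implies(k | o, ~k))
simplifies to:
~k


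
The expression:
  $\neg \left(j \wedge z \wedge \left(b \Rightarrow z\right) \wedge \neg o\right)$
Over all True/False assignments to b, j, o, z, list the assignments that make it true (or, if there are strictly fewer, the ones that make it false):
is false only for:
  b=False, j=True, o=False, z=True;
  b=True, j=True, o=False, z=True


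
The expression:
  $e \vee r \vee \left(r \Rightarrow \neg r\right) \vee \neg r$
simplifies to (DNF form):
$\text{True}$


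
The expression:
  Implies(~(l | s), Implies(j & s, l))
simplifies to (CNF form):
True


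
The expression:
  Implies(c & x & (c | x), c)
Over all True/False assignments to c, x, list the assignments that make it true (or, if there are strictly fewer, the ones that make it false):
is always true.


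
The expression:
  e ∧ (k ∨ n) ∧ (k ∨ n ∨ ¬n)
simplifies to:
e ∧ (k ∨ n)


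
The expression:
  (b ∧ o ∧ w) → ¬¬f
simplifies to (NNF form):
f ∨ ¬b ∨ ¬o ∨ ¬w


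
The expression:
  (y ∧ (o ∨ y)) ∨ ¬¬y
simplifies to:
y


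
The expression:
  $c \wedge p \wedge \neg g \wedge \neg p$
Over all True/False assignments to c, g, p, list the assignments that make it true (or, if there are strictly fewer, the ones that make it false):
is never true.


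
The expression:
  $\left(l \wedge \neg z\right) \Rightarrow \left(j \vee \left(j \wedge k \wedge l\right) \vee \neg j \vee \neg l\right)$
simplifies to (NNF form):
$\text{True}$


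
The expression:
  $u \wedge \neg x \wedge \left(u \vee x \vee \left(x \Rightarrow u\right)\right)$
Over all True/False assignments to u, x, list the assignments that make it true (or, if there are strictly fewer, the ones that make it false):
is true only for:
  u=True, x=False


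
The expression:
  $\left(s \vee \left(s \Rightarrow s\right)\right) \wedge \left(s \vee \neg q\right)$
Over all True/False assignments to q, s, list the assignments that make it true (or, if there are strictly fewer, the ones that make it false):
is false only for:
  q=True, s=False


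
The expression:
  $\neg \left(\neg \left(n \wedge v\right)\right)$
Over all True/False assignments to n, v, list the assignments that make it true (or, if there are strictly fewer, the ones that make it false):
is true only for:
  n=True, v=True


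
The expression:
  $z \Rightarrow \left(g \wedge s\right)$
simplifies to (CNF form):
$\left(g \vee \neg z\right) \wedge \left(s \vee \neg z\right)$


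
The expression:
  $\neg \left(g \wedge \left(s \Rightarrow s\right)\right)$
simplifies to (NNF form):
$\neg g$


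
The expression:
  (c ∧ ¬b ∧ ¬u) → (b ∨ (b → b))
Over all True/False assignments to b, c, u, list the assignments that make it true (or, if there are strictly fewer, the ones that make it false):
is always true.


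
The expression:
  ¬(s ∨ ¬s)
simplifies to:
False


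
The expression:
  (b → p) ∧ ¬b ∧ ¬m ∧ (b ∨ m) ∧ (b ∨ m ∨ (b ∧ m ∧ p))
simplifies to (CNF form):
False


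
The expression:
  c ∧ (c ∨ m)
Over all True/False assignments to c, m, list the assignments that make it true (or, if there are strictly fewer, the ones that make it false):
is true only for:
  c=True, m=False;
  c=True, m=True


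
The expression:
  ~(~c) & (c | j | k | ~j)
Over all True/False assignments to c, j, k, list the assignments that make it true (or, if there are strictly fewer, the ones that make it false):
is true only for:
  c=True, j=False, k=False;
  c=True, j=False, k=True;
  c=True, j=True, k=False;
  c=True, j=True, k=True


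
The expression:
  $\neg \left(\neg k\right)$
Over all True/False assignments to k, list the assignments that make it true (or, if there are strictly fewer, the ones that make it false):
is true only for:
  k=True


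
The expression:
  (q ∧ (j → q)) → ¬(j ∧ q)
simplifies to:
¬j ∨ ¬q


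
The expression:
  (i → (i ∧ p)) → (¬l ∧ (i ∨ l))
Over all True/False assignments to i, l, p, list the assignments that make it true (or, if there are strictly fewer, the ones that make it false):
is true only for:
  i=True, l=False, p=False;
  i=True, l=False, p=True;
  i=True, l=True, p=False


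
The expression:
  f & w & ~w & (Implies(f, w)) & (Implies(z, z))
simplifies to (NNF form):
False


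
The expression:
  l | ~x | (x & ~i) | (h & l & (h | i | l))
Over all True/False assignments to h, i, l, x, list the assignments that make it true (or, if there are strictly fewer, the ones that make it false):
is false only for:
  h=False, i=True, l=False, x=True;
  h=True, i=True, l=False, x=True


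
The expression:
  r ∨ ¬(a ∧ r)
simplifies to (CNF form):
True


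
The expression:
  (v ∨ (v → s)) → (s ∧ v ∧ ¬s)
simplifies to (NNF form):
False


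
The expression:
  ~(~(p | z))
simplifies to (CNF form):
p | z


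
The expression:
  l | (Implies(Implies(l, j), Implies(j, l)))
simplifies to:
l | ~j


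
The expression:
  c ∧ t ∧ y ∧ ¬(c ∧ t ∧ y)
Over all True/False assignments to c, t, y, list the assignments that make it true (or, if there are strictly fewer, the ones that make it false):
is never true.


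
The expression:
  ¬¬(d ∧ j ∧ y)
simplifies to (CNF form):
d ∧ j ∧ y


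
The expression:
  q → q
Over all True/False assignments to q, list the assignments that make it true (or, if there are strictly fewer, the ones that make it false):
is always true.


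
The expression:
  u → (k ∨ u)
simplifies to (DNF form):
True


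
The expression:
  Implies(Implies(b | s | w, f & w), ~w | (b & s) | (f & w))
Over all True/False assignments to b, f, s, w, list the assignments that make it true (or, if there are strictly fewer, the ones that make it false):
is always true.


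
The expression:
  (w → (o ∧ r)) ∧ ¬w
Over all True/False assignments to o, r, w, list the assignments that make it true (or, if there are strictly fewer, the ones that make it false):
is true only for:
  o=False, r=False, w=False;
  o=False, r=True, w=False;
  o=True, r=False, w=False;
  o=True, r=True, w=False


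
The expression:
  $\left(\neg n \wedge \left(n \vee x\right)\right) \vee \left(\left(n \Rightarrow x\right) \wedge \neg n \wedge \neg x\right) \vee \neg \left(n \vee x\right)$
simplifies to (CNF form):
$\neg n$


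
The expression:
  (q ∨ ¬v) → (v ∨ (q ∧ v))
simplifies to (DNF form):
v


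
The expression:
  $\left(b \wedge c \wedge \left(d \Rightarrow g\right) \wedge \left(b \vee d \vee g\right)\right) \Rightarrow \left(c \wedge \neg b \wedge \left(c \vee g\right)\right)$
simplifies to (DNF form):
$\left(d \wedge \neg g\right) \vee \neg b \vee \neg c$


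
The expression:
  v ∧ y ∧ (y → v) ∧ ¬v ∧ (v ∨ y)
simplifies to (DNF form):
False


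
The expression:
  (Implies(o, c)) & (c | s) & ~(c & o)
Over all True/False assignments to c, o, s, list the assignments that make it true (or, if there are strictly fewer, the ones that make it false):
is true only for:
  c=False, o=False, s=True;
  c=True, o=False, s=False;
  c=True, o=False, s=True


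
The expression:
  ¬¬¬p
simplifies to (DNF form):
¬p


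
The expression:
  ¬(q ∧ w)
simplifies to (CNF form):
¬q ∨ ¬w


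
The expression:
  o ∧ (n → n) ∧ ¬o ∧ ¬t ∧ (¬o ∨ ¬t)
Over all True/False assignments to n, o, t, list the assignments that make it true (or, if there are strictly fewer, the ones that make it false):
is never true.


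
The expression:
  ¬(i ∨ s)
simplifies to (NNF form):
¬i ∧ ¬s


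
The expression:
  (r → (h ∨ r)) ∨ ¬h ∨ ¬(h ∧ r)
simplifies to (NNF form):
True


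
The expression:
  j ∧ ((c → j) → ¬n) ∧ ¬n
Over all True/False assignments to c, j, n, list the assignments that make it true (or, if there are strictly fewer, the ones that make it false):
is true only for:
  c=False, j=True, n=False;
  c=True, j=True, n=False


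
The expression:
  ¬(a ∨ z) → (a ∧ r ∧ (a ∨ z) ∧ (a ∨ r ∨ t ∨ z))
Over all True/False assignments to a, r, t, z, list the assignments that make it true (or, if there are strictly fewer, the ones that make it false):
is false only for:
  a=False, r=False, t=False, z=False;
  a=False, r=False, t=True, z=False;
  a=False, r=True, t=False, z=False;
  a=False, r=True, t=True, z=False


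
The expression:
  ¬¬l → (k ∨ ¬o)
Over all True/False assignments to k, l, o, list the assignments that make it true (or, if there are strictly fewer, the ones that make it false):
is false only for:
  k=False, l=True, o=True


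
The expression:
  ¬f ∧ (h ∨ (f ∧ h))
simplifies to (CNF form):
h ∧ ¬f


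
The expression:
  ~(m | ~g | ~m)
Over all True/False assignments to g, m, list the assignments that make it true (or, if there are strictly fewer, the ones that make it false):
is never true.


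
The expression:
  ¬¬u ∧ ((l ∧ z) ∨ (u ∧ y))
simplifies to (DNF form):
(u ∧ y) ∨ (l ∧ u ∧ z)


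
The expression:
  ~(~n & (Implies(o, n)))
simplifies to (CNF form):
n | o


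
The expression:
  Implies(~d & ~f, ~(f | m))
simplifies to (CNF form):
d | f | ~m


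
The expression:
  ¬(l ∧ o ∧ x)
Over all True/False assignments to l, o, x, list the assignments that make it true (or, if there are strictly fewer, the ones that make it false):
is false only for:
  l=True, o=True, x=True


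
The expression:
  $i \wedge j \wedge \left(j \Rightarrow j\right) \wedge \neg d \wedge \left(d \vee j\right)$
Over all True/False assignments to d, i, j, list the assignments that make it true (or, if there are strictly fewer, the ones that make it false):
is true only for:
  d=False, i=True, j=True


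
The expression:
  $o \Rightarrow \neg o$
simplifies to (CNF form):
$\neg o$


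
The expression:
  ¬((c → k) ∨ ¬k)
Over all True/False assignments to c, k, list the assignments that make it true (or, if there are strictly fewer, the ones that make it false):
is never true.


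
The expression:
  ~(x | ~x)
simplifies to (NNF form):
False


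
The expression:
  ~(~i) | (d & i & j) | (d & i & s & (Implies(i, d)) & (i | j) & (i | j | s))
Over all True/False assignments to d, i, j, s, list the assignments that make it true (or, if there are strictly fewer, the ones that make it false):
is true only for:
  d=False, i=True, j=False, s=False;
  d=False, i=True, j=False, s=True;
  d=False, i=True, j=True, s=False;
  d=False, i=True, j=True, s=True;
  d=True, i=True, j=False, s=False;
  d=True, i=True, j=False, s=True;
  d=True, i=True, j=True, s=False;
  d=True, i=True, j=True, s=True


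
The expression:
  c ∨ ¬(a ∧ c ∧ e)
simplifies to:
True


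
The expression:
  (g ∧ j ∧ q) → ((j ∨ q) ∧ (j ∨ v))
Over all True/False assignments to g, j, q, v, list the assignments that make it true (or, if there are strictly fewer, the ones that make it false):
is always true.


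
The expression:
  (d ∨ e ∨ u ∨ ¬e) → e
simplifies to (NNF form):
e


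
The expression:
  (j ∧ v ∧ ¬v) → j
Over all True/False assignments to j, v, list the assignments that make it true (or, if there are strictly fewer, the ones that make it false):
is always true.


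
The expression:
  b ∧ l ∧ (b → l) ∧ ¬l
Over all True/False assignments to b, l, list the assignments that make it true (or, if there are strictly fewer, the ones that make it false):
is never true.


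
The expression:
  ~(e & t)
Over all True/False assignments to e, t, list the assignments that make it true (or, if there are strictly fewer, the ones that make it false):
is false only for:
  e=True, t=True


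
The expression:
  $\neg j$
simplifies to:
$\neg j$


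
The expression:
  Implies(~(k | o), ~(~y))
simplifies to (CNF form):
k | o | y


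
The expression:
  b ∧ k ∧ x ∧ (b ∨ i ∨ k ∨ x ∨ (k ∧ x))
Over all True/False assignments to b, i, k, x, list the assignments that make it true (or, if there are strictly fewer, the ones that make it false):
is true only for:
  b=True, i=False, k=True, x=True;
  b=True, i=True, k=True, x=True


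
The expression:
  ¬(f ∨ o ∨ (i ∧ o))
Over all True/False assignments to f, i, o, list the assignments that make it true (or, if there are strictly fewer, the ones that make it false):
is true only for:
  f=False, i=False, o=False;
  f=False, i=True, o=False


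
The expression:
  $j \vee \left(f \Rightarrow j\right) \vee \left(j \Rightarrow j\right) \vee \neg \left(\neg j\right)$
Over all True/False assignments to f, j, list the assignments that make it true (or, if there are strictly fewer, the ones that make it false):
is always true.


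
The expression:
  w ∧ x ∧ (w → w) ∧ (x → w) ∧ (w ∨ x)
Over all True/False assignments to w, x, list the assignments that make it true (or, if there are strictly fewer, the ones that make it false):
is true only for:
  w=True, x=True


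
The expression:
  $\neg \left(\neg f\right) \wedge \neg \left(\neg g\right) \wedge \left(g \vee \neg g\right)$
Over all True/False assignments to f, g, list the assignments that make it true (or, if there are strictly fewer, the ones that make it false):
is true only for:
  f=True, g=True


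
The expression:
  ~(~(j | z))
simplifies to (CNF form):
j | z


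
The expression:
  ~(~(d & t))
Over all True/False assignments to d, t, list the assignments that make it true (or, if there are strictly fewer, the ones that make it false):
is true only for:
  d=True, t=True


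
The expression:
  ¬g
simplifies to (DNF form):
¬g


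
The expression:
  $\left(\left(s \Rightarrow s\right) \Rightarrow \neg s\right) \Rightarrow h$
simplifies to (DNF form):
$h \vee s$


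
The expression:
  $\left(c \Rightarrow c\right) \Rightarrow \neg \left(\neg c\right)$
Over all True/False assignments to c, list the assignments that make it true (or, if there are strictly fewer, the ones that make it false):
is true only for:
  c=True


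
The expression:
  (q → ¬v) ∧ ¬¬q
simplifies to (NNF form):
q ∧ ¬v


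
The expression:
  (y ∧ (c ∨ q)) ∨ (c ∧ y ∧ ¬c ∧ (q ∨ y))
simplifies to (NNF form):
y ∧ (c ∨ q)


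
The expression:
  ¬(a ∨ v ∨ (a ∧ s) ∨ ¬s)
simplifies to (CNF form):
s ∧ ¬a ∧ ¬v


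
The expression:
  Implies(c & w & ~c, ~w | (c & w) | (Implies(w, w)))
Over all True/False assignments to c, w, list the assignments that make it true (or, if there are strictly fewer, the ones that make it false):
is always true.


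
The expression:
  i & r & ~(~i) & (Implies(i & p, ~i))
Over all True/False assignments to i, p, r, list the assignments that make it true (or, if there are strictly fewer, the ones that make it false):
is true only for:
  i=True, p=False, r=True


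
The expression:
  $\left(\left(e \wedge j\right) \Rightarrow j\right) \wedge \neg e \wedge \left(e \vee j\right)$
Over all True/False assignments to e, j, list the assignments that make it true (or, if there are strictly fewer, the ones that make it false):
is true only for:
  e=False, j=True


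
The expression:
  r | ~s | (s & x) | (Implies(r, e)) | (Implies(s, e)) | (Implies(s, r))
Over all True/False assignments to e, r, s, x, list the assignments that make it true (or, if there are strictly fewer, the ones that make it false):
is always true.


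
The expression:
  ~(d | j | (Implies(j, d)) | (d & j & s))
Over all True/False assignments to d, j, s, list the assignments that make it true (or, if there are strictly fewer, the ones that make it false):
is never true.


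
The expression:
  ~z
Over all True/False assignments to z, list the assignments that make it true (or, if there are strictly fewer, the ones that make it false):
is true only for:
  z=False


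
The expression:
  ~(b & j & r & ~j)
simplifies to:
True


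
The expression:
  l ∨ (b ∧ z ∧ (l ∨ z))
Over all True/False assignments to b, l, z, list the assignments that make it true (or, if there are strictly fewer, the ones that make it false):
is false only for:
  b=False, l=False, z=False;
  b=False, l=False, z=True;
  b=True, l=False, z=False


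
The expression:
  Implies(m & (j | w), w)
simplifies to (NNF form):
w | ~j | ~m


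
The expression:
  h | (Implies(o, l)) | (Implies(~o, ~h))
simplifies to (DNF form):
True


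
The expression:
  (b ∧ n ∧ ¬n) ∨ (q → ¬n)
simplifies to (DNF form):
¬n ∨ ¬q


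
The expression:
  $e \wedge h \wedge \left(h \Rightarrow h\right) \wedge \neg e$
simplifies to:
$\text{False}$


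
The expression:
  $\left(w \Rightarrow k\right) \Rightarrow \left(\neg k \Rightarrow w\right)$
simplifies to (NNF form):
$k \vee w$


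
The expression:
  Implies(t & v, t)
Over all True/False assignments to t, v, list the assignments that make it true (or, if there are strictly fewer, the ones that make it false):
is always true.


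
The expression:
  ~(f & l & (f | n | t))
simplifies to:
~f | ~l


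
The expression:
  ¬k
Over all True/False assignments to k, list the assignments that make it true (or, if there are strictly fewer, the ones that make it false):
is true only for:
  k=False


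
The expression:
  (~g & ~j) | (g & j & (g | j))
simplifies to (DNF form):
(g & j) | (~g & ~j)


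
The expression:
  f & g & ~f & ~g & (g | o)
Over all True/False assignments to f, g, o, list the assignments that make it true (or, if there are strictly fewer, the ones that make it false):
is never true.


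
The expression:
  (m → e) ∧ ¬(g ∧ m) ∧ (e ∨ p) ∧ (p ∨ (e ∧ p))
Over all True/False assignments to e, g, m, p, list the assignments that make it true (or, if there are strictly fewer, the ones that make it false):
is true only for:
  e=False, g=False, m=False, p=True;
  e=False, g=True, m=False, p=True;
  e=True, g=False, m=False, p=True;
  e=True, g=False, m=True, p=True;
  e=True, g=True, m=False, p=True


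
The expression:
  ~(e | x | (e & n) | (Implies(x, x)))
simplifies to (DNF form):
False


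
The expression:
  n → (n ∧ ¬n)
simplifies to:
¬n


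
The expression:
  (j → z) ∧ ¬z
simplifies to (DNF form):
¬j ∧ ¬z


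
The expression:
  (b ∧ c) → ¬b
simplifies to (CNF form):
¬b ∨ ¬c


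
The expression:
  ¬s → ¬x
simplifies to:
s ∨ ¬x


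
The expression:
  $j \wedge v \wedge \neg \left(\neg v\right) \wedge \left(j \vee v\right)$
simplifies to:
$j \wedge v$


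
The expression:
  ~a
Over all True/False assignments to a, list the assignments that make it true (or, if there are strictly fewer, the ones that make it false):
is true only for:
  a=False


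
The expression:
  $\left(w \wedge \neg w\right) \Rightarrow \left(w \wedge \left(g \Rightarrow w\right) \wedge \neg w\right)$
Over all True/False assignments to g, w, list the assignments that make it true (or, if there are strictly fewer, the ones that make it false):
is always true.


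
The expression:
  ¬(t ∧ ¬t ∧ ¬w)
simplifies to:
True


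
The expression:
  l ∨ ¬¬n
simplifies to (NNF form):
l ∨ n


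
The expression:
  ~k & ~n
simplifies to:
~k & ~n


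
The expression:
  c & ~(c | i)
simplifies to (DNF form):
False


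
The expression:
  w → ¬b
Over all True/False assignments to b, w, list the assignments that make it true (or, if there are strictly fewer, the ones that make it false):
is false only for:
  b=True, w=True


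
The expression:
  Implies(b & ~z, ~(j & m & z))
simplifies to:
True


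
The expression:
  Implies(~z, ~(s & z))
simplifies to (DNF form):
True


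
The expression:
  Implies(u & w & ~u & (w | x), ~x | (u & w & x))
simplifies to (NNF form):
True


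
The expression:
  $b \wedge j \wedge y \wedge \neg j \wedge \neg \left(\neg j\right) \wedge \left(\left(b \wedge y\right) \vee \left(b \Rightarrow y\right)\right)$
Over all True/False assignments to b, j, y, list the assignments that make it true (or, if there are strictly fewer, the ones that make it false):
is never true.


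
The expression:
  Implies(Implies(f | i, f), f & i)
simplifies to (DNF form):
i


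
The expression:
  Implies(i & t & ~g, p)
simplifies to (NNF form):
g | p | ~i | ~t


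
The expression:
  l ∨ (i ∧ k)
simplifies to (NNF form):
l ∨ (i ∧ k)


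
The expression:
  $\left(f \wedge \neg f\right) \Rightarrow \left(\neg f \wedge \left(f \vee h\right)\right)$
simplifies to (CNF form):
$\text{True}$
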